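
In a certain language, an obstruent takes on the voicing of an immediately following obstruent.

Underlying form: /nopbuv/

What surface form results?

[nobbuv]

/p/ before /b/ (voiced) → [b]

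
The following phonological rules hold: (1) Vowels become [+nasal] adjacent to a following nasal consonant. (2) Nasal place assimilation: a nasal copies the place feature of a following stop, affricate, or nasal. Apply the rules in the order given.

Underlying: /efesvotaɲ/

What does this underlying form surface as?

Rule 1: /a/ before nasal /ɲ/ → [ã]
After rule 1: efesvotãɲ
Rule 2: no segment meets the rule's conditions; no change.

[efesvotãɲ]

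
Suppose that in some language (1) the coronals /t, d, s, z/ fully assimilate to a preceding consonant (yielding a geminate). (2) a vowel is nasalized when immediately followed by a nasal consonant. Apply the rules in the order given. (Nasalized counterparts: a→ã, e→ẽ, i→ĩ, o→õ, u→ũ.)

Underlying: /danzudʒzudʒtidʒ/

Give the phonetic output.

Rule 1: /z/ after /n/ → [n] (total assimilation)
Rule 1: /z/ after /dʒ/ → [dʒ] (total assimilation)
Rule 1: /t/ after /dʒ/ → [dʒ] (total assimilation)
After rule 1: dannudʒdʒudʒdʒidʒ
Rule 2: /a/ before nasal /n/ → [ã]

[dãnnudʒdʒudʒdʒidʒ]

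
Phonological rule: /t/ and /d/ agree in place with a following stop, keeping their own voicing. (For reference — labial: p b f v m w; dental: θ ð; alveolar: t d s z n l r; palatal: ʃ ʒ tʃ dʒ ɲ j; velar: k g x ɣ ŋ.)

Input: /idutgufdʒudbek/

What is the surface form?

/t/ before /g/ (velar) → [k]
/d/ before /b/ (labial) → [b]

[idukgufdʒubbek]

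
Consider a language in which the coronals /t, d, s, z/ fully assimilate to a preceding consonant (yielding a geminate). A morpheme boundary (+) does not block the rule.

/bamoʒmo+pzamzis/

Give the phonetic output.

[bamoʒmo+ppammis]

/z/ after /p/ → [p] (total assimilation)
/z/ after /m/ → [m] (total assimilation)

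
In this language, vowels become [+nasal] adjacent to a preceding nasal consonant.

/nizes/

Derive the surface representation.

[nĩzes]

/i/ after nasal /n/ → [ĩ]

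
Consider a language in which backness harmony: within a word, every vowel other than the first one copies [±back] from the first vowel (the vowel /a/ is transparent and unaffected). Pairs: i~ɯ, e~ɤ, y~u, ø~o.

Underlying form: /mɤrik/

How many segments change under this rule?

/i/ harmonizes with /ɤ/ ([+back]) → [ɯ]
1 segment changes.

1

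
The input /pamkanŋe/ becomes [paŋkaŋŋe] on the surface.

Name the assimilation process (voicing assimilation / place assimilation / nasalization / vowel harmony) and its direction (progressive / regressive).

/m/→[ŋ] /n/→[ŋ].
Each target copies a feature from the following segment, so the direction is regressive.

place assimilation, regressive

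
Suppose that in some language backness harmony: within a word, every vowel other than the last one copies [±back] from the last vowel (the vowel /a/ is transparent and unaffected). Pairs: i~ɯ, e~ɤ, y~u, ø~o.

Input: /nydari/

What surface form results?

[nydari]

no segment meets the rule's conditions; no change.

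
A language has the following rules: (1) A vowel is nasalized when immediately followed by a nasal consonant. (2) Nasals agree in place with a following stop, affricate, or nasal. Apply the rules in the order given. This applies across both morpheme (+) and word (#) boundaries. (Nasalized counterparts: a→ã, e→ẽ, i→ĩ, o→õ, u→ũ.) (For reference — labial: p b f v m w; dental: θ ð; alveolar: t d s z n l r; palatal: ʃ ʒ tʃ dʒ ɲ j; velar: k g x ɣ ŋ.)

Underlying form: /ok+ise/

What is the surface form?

Rule 1: no segment meets the rule's conditions; no change.
After rule 1: ok+ise
Rule 2: no segment meets the rule's conditions; no change.

[ok+ise]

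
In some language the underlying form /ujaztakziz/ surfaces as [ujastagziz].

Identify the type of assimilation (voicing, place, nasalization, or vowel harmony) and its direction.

/z/→[s] /k/→[g].
Each target copies a feature from the following segment, so the direction is regressive.

voicing assimilation, regressive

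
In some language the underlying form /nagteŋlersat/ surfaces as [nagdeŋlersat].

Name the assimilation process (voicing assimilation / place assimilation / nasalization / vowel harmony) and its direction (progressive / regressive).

/t/→[d].
Each target copies a feature from the preceding segment, so the direction is progressive.

voicing assimilation, progressive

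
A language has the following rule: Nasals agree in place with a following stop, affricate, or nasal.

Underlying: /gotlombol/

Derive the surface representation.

[gotlombol]

no segment meets the rule's conditions; no change.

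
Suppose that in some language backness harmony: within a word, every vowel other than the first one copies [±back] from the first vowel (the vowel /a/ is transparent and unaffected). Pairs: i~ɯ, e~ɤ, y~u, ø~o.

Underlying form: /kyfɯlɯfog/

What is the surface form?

/ɯ/ harmonizes with /y/ ([-back]) → [i]
/ɯ/ harmonizes with /y/ ([-back]) → [i]
/o/ harmonizes with /y/ ([-back]) → [ø]

[kyfiliføg]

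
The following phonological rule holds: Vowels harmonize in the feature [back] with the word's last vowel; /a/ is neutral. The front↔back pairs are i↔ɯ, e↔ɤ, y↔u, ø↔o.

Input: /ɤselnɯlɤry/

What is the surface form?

/ɤ/ harmonizes with /y/ ([-back]) → [e]
/ɯ/ harmonizes with /y/ ([-back]) → [i]
/ɤ/ harmonizes with /y/ ([-back]) → [e]

[eselnilery]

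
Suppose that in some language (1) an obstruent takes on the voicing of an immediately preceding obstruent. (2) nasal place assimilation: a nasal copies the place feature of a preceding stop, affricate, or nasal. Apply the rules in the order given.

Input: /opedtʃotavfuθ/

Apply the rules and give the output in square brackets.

[opeddʒotavvuθ]

Rule 1: /tʃ/ after /d/ (voiced) → [dʒ]
Rule 1: /f/ after /v/ (voiced) → [v]
After rule 1: opeddʒotavvuθ
Rule 2: no segment meets the rule's conditions; no change.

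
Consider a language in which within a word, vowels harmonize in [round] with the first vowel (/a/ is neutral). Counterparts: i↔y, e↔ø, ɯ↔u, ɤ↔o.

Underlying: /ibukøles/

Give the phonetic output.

[ibɯkeles]

/u/ harmonizes with /i/ ([-round]) → [ɯ]
/ø/ harmonizes with /i/ ([-round]) → [e]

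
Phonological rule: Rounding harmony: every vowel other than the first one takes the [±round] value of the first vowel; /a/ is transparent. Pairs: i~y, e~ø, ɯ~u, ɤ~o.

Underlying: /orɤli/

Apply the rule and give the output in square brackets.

[oroly]

/ɤ/ harmonizes with /o/ ([+round]) → [o]
/i/ harmonizes with /o/ ([+round]) → [y]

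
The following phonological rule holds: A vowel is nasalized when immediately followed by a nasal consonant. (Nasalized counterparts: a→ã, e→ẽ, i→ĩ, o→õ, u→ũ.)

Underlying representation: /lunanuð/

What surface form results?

[lũnãnuð]

/u/ before nasal /n/ → [ũ]
/a/ before nasal /n/ → [ã]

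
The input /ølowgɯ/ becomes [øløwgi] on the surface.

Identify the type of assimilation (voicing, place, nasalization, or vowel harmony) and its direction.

/o/→[ø] /ɯ/→[i].
Vowels agree with the first vowel, so the harmony is progressive.

vowel harmony, progressive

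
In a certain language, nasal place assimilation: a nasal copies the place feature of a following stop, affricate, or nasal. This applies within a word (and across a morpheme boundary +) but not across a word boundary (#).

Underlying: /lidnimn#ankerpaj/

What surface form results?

/m/ before /n/ (alveolar) → [n]
/n/ before /k/ (velar) → [ŋ]

[lidninn#aŋkerpaj]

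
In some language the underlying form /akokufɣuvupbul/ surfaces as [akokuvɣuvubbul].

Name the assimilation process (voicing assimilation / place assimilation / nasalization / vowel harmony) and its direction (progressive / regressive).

voicing assimilation, regressive

/f/→[v] /p/→[b].
Each target copies a feature from the following segment, so the direction is regressive.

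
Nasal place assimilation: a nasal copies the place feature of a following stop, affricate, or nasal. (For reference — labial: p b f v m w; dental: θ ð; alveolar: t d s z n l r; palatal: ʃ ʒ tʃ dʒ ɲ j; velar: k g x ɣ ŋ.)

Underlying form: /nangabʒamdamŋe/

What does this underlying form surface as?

/n/ before /g/ (velar) → [ŋ]
/m/ before /d/ (alveolar) → [n]
/m/ before /ŋ/ (velar) → [ŋ]

[naŋgabʒandaŋŋe]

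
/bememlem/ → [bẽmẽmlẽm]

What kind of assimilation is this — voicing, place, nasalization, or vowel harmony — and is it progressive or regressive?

/e/→[ẽ] /e/→[ẽ] /e/→[ẽ].
Each target copies a feature from the following segment, so the direction is regressive.

nasalization, regressive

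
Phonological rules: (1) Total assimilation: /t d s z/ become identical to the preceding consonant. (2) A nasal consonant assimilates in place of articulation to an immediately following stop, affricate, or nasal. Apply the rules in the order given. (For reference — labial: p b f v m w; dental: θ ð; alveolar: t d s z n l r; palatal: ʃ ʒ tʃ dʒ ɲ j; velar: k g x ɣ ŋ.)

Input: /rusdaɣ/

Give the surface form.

[russaɣ]

Rule 1: /d/ after /s/ → [s] (total assimilation)
After rule 1: russaɣ
Rule 2: no segment meets the rule's conditions; no change.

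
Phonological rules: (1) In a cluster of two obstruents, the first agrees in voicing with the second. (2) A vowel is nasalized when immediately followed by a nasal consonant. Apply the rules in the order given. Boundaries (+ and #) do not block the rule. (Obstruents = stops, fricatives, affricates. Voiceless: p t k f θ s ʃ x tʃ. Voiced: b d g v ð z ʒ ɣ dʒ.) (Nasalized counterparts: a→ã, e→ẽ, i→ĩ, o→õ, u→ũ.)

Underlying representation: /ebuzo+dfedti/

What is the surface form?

[ebuzo+tfetti]

Rule 1: /d/ before /f/ (voiceless) → [t]
Rule 1: /d/ before /t/ (voiceless) → [t]
After rule 1: ebuzo+tfetti
Rule 2: no segment meets the rule's conditions; no change.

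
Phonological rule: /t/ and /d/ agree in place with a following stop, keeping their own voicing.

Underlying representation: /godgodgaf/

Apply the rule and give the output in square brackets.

/d/ before /g/ (velar) → [g]
/d/ before /g/ (velar) → [g]

[goggoggaf]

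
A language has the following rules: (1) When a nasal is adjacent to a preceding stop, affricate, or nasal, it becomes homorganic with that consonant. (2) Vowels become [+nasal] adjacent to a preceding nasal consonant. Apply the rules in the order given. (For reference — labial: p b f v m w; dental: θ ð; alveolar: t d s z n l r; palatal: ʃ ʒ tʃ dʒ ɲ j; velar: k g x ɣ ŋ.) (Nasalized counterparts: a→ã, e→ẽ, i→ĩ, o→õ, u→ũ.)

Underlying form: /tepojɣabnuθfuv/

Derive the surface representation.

Rule 1: /n/ after /b/ (labial) → [m]
After rule 1: tepojɣabmuθfuv
Rule 2: /u/ after nasal /m/ → [ũ]

[tepojɣabmũθfuv]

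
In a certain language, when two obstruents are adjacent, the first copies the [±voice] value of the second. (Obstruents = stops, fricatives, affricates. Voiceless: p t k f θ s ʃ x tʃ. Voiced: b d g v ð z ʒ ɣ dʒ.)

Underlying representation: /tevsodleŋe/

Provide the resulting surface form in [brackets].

[tefsodleŋe]

/v/ before /s/ (voiceless) → [f]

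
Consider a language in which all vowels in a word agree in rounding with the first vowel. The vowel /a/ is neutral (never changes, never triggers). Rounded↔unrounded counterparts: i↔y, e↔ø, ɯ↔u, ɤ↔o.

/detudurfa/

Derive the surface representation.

[detɯdɯrfa]

/u/ harmonizes with /e/ ([-round]) → [ɯ]
/u/ harmonizes with /e/ ([-round]) → [ɯ]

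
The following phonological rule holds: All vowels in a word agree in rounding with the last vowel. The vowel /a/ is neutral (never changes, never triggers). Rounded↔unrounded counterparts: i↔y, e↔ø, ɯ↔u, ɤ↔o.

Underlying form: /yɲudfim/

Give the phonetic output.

/y/ harmonizes with /i/ ([-round]) → [i]
/u/ harmonizes with /i/ ([-round]) → [ɯ]

[iɲɯdfim]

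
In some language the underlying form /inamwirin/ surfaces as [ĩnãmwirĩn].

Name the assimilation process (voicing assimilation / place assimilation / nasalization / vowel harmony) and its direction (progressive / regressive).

/i/→[ĩ] /a/→[ã] /i/→[ĩ].
Each target copies a feature from the following segment, so the direction is regressive.

nasalization, regressive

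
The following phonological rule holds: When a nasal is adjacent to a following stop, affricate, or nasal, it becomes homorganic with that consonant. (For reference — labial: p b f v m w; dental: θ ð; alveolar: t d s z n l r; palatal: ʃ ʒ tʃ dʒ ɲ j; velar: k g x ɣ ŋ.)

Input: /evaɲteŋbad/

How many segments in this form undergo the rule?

/ɲ/ before /t/ (alveolar) → [n]
/ŋ/ before /b/ (labial) → [m]
2 segments change.

2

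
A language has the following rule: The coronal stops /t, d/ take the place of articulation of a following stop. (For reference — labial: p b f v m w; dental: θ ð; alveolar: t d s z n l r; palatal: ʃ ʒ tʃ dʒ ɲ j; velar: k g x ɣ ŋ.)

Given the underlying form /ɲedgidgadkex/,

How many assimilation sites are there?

/d/ before /g/ (velar) → [g]
/d/ before /g/ (velar) → [g]
/d/ before /k/ (velar) → [g]
3 segments change.

3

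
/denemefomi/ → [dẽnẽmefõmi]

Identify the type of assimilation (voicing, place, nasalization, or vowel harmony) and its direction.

/e/→[ẽ] /e/→[ẽ] /o/→[õ].
Each target copies a feature from the following segment, so the direction is regressive.

nasalization, regressive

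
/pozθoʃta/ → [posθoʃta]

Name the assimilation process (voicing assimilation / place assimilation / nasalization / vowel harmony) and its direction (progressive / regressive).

voicing assimilation, regressive

/z/→[s].
Each target copies a feature from the following segment, so the direction is regressive.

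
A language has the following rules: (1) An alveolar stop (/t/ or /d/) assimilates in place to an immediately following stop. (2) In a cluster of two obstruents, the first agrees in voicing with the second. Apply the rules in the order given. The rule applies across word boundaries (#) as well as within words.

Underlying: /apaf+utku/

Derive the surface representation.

Rule 1: /t/ before /k/ (velar) → [k]
After rule 1: apaf+ukku
Rule 2: no segment meets the rule's conditions; no change.

[apaf+ukku]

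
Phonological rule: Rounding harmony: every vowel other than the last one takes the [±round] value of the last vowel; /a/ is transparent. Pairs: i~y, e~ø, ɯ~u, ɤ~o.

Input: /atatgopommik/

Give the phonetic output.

/o/ harmonizes with /i/ ([-round]) → [ɤ]
/o/ harmonizes with /i/ ([-round]) → [ɤ]

[atatgɤpɤmmik]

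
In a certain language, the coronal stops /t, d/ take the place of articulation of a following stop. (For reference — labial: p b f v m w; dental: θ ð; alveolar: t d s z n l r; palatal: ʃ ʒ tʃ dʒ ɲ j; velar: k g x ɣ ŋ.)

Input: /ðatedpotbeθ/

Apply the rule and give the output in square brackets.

[ðatebpopbeθ]

/d/ before /p/ (labial) → [b]
/t/ before /b/ (labial) → [p]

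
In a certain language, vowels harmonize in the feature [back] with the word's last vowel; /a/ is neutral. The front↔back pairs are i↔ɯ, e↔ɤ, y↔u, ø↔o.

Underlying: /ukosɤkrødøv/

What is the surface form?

[ykøsekrødøv]

/u/ harmonizes with /ø/ ([-back]) → [y]
/o/ harmonizes with /ø/ ([-back]) → [ø]
/ɤ/ harmonizes with /ø/ ([-back]) → [e]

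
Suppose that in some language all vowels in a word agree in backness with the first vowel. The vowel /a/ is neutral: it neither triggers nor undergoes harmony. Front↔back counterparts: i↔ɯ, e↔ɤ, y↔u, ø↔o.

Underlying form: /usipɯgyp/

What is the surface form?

/i/ harmonizes with /u/ ([+back]) → [ɯ]
/y/ harmonizes with /u/ ([+back]) → [u]

[usɯpɯgup]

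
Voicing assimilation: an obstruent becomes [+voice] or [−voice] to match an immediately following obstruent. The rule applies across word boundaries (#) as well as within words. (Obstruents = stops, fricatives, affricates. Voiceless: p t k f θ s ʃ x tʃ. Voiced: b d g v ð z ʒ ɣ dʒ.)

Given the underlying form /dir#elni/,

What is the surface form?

[dir#elni]

no segment meets the rule's conditions; no change.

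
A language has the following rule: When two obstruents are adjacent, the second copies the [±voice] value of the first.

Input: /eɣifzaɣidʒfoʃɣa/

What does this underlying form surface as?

[eɣifsaɣidʒvoʃxa]

/z/ after /f/ (voiceless) → [s]
/f/ after /dʒ/ (voiced) → [v]
/ɣ/ after /ʃ/ (voiceless) → [x]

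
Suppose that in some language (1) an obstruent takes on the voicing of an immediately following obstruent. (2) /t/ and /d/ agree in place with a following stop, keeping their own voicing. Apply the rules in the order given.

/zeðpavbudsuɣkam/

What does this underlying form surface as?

[zeθpavbutsuxkam]

Rule 1: /ð/ before /p/ (voiceless) → [θ]
Rule 1: /d/ before /s/ (voiceless) → [t]
Rule 1: /ɣ/ before /k/ (voiceless) → [x]
After rule 1: zeθpavbutsuxkam
Rule 2: no segment meets the rule's conditions; no change.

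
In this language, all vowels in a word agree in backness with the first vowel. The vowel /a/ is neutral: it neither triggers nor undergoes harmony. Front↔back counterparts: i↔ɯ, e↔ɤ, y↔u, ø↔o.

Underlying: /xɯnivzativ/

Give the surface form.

/i/ harmonizes with /ɯ/ ([+back]) → [ɯ]
/i/ harmonizes with /ɯ/ ([+back]) → [ɯ]

[xɯnɯvzatɯv]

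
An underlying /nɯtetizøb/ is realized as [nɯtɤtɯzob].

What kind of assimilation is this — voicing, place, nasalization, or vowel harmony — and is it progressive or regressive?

vowel harmony, progressive

/e/→[ɤ] /i/→[ɯ] /ø/→[o].
Vowels agree with the first vowel, so the harmony is progressive.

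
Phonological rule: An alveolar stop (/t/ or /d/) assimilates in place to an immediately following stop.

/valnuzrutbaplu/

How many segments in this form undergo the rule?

/t/ before /b/ (labial) → [p]
1 segment changes.

1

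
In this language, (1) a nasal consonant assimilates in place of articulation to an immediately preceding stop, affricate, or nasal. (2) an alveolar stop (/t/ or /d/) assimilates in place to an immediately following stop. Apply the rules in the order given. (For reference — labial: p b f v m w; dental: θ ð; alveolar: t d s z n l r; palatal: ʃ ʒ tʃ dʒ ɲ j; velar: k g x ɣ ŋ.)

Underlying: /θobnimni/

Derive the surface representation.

Rule 1: /n/ after /b/ (labial) → [m]
Rule 1: /n/ after /m/ (labial) → [m]
After rule 1: θobmimmi
Rule 2: no segment meets the rule's conditions; no change.

[θobmimmi]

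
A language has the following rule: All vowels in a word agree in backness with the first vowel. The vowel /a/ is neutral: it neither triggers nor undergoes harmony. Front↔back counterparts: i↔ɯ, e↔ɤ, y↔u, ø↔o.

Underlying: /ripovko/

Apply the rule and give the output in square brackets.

[ripøvkø]

/o/ harmonizes with /i/ ([-back]) → [ø]
/o/ harmonizes with /i/ ([-back]) → [ø]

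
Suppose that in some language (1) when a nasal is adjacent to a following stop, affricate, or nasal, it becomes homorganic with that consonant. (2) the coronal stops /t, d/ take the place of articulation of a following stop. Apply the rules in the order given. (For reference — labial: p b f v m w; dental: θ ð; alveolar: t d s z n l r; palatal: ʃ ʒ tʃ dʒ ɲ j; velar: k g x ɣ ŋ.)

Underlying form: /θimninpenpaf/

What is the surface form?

[θinnimpempaf]

Rule 1: /m/ before /n/ (alveolar) → [n]
Rule 1: /n/ before /p/ (labial) → [m]
Rule 1: /n/ before /p/ (labial) → [m]
After rule 1: θinnimpempaf
Rule 2: no segment meets the rule's conditions; no change.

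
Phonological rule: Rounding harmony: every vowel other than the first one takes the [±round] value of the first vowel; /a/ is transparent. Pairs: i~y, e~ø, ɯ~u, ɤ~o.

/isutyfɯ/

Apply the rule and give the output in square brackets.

/u/ harmonizes with /i/ ([-round]) → [ɯ]
/y/ harmonizes with /i/ ([-round]) → [i]

[isɯtifɯ]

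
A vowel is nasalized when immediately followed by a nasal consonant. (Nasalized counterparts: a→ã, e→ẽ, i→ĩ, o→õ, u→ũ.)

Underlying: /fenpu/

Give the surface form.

/e/ before nasal /n/ → [ẽ]

[fẽnpu]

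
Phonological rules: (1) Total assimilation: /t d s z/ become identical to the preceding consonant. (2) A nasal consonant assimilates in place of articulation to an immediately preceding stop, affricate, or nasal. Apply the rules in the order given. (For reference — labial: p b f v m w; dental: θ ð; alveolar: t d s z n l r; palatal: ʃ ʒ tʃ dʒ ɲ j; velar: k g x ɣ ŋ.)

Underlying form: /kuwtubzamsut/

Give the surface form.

[kuwwubbammut]

Rule 1: /t/ after /w/ → [w] (total assimilation)
Rule 1: /z/ after /b/ → [b] (total assimilation)
Rule 1: /s/ after /m/ → [m] (total assimilation)
After rule 1: kuwwubbammut
Rule 2: no segment meets the rule's conditions; no change.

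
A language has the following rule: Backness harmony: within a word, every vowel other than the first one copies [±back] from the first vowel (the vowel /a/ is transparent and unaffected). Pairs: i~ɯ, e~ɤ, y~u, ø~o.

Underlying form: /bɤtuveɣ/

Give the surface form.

/e/ harmonizes with /ɤ/ ([+back]) → [ɤ]

[bɤtuvɤɣ]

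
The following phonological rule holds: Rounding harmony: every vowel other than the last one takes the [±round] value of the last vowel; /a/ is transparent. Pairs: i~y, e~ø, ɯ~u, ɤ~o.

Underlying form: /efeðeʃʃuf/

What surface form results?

[øføðøʃʃuf]

/e/ harmonizes with /u/ ([+round]) → [ø]
/e/ harmonizes with /u/ ([+round]) → [ø]
/e/ harmonizes with /u/ ([+round]) → [ø]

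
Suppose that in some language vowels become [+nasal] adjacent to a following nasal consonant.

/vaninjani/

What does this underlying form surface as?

/a/ before nasal /n/ → [ã]
/i/ before nasal /n/ → [ĩ]
/a/ before nasal /n/ → [ã]

[vãnĩnjãni]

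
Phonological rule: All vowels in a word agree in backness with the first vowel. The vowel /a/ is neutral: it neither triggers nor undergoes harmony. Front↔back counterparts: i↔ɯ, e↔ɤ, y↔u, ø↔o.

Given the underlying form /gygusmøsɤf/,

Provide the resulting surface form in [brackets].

/u/ harmonizes with /y/ ([-back]) → [y]
/ɤ/ harmonizes with /y/ ([-back]) → [e]

[gygysmøsef]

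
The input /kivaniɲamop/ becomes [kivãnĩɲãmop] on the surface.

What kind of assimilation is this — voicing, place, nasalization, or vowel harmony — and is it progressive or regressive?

nasalization, regressive

/a/→[ã] /i/→[ĩ] /a/→[ã].
Each target copies a feature from the following segment, so the direction is regressive.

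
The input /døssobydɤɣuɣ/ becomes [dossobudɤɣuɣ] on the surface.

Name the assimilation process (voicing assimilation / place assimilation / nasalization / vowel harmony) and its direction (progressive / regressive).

vowel harmony, regressive

/ø/→[o] /y/→[u].
Vowels agree with the last vowel, so the harmony is regressive.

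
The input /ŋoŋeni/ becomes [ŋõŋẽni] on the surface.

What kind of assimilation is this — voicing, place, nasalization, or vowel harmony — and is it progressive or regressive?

/o/→[õ] /e/→[ẽ].
Each target copies a feature from the following segment, so the direction is regressive.

nasalization, regressive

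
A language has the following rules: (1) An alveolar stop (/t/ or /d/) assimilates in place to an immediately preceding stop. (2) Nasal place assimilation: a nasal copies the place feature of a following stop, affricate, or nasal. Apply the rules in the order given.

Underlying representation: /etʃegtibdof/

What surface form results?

[etʃegkibbof]

Rule 1: /t/ after /g/ (velar) → [k]
Rule 1: /d/ after /b/ (labial) → [b]
After rule 1: etʃegkibbof
Rule 2: no segment meets the rule's conditions; no change.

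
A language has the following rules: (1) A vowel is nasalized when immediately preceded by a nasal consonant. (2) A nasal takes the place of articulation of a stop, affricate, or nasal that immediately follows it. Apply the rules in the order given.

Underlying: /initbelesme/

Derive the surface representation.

Rule 1: /i/ after nasal /n/ → [ĩ]
Rule 1: /e/ after nasal /m/ → [ẽ]
After rule 1: inĩtbelesmẽ
Rule 2: no segment meets the rule's conditions; no change.

[inĩtbelesmẽ]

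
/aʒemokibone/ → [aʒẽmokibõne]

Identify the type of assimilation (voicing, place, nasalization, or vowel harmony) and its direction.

/e/→[ẽ] /o/→[õ].
Each target copies a feature from the following segment, so the direction is regressive.

nasalization, regressive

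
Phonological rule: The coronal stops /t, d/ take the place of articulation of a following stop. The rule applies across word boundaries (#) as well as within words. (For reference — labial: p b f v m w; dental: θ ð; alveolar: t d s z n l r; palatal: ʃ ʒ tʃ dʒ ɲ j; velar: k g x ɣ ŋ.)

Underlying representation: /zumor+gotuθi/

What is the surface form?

[zumor+gotuθi]

no segment meets the rule's conditions; no change.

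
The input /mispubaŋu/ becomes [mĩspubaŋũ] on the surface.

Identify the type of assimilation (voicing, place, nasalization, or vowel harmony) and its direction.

nasalization, progressive

/i/→[ĩ] /u/→[ũ].
Each target copies a feature from the preceding segment, so the direction is progressive.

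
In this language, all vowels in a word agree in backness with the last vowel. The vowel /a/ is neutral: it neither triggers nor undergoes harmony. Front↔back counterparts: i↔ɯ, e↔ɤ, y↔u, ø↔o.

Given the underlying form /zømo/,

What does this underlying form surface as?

/ø/ harmonizes with /o/ ([+back]) → [o]

[zomo]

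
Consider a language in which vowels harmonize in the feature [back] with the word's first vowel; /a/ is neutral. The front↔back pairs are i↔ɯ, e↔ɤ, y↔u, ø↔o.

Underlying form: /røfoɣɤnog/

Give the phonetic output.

/o/ harmonizes with /ø/ ([-back]) → [ø]
/ɤ/ harmonizes with /ø/ ([-back]) → [e]
/o/ harmonizes with /ø/ ([-back]) → [ø]

[røføɣenøg]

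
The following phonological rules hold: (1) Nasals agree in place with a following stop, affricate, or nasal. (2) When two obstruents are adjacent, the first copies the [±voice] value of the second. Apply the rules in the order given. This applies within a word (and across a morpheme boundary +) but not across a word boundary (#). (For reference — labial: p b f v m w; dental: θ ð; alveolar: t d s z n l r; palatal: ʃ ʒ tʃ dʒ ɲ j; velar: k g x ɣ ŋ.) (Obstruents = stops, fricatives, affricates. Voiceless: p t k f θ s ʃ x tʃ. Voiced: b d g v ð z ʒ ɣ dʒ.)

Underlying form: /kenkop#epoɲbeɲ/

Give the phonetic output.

[keŋkop#epombeɲ]

Rule 1: /n/ before /k/ (velar) → [ŋ]
Rule 1: /ɲ/ before /b/ (labial) → [m]
After rule 1: keŋkop#epombeɲ
Rule 2: no segment meets the rule's conditions; no change.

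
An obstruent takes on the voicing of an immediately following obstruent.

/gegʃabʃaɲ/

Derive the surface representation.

[gekʃapʃaɲ]

/g/ before /ʃ/ (voiceless) → [k]
/b/ before /ʃ/ (voiceless) → [p]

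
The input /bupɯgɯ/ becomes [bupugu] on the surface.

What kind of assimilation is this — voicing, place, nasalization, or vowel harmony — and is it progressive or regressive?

vowel harmony, progressive

/ɯ/→[u] /ɯ/→[u].
Vowels agree with the first vowel, so the harmony is progressive.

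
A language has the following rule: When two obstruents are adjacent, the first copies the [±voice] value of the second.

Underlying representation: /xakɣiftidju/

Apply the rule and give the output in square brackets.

[xagɣiftidju]

/k/ before /ɣ/ (voiced) → [g]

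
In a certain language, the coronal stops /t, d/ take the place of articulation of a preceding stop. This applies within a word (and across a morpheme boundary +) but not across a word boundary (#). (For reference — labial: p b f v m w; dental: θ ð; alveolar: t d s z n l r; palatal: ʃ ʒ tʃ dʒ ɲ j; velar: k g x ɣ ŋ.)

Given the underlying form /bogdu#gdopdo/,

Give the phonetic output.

[boggu#ggopbo]

/d/ after /g/ (velar) → [g]
/d/ after /g/ (velar) → [g]
/d/ after /p/ (labial) → [b]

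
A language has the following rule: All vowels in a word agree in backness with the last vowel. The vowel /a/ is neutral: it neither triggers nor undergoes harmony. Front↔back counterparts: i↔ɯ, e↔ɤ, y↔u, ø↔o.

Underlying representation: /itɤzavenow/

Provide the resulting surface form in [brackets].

[ɯtɤzavɤnow]

/i/ harmonizes with /o/ ([+back]) → [ɯ]
/e/ harmonizes with /o/ ([+back]) → [ɤ]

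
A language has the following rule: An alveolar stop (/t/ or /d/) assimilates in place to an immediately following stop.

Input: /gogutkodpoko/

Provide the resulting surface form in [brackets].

/t/ before /k/ (velar) → [k]
/d/ before /p/ (labial) → [b]

[gogukkobpoko]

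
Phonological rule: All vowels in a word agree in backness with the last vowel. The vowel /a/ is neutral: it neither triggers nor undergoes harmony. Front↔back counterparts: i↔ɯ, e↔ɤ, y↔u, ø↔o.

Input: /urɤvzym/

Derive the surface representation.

/u/ harmonizes with /y/ ([-back]) → [y]
/ɤ/ harmonizes with /y/ ([-back]) → [e]

[yrevzym]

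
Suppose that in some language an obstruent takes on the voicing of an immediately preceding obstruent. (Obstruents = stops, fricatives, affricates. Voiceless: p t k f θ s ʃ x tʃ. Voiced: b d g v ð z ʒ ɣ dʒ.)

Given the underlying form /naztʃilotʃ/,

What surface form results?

[nazdʒilotʃ]

/tʃ/ after /z/ (voiced) → [dʒ]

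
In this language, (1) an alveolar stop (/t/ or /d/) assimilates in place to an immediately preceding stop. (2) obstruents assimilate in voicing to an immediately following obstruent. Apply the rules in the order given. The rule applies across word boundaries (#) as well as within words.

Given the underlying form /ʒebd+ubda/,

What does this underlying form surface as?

[ʒebb+ubba]

Rule 1: /d/ after /b/ (labial) → [b]
Rule 1: /d/ after /b/ (labial) → [b]
After rule 1: ʒebb+ubba
Rule 2: no segment meets the rule's conditions; no change.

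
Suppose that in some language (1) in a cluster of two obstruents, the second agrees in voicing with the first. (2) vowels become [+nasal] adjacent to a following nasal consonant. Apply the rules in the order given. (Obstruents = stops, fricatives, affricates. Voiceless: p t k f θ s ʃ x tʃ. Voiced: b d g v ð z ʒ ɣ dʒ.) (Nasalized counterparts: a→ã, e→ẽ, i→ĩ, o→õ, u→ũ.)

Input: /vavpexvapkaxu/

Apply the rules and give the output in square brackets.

Rule 1: /p/ after /v/ (voiced) → [b]
Rule 1: /v/ after /x/ (voiceless) → [f]
After rule 1: vavbexfapkaxu
Rule 2: no segment meets the rule's conditions; no change.

[vavbexfapkaxu]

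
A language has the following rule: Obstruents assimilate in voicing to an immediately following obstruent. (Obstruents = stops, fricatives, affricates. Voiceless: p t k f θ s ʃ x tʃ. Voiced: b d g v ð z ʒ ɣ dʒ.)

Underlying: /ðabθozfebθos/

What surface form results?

/b/ before /θ/ (voiceless) → [p]
/z/ before /f/ (voiceless) → [s]
/b/ before /θ/ (voiceless) → [p]

[ðapθosfepθos]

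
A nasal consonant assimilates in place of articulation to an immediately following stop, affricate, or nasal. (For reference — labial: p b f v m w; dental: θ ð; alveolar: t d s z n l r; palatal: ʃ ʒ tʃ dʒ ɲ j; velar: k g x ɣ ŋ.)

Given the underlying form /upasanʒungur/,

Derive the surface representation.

/n/ before /g/ (velar) → [ŋ]

[upasanʒuŋgur]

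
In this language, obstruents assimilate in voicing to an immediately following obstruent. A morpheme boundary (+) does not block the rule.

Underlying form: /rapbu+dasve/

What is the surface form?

/p/ before /b/ (voiced) → [b]
/s/ before /v/ (voiced) → [z]

[rabbu+dazve]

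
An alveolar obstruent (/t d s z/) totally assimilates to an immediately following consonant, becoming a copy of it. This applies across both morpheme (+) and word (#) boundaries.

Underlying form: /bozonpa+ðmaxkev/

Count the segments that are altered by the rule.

0

No segment meets the rule's conditions.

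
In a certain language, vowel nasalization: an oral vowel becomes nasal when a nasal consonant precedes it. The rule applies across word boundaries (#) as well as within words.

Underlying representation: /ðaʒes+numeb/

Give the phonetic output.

[ðaʒes+nũmẽb]

/u/ after nasal /n/ → [ũ]
/e/ after nasal /m/ → [ẽ]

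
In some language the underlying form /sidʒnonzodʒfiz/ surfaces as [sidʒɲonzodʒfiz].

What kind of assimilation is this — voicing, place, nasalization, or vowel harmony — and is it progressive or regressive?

place assimilation, progressive

/n/→[ɲ].
Each target copies a feature from the preceding segment, so the direction is progressive.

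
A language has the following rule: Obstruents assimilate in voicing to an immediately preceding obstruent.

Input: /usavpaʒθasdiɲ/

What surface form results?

[usavbaʒðastiɲ]

/p/ after /v/ (voiced) → [b]
/θ/ after /ʒ/ (voiced) → [ð]
/d/ after /s/ (voiceless) → [t]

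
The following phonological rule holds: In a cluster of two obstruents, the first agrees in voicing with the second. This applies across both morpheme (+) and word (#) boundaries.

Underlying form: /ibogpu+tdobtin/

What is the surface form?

/g/ before /p/ (voiceless) → [k]
/t/ before /d/ (voiced) → [d]
/b/ before /t/ (voiceless) → [p]

[ibokpu+ddoptin]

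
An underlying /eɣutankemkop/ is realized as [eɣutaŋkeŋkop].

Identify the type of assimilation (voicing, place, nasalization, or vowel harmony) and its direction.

/n/→[ŋ] /m/→[ŋ].
Each target copies a feature from the following segment, so the direction is regressive.

place assimilation, regressive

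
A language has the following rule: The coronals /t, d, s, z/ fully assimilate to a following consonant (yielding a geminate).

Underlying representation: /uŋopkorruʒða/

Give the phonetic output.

no segment meets the rule's conditions; no change.

[uŋopkorruʒða]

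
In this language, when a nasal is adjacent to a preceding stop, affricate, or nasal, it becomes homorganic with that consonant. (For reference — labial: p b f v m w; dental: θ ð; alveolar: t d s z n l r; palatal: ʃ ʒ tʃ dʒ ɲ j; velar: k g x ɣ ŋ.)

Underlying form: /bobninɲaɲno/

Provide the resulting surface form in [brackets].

[bobminnaɲɲo]

/n/ after /b/ (labial) → [m]
/ɲ/ after /n/ (alveolar) → [n]
/n/ after /ɲ/ (palatal) → [ɲ]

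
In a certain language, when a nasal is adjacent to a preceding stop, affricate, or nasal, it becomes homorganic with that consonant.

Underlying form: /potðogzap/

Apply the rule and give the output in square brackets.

no segment meets the rule's conditions; no change.

[potðogzap]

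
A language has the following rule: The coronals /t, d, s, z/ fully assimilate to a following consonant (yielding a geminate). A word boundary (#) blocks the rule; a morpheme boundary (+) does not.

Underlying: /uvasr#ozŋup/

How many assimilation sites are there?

2

/s/ before /r/ → [r] (total assimilation)
/z/ before /ŋ/ → [ŋ] (total assimilation)
2 segments change.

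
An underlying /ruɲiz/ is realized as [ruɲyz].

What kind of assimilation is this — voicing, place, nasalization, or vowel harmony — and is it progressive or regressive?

vowel harmony, progressive

/i/→[y].
Vowels agree with the first vowel, so the harmony is progressive.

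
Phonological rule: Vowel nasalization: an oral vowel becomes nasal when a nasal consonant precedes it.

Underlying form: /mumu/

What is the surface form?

/u/ after nasal /m/ → [ũ]
/u/ after nasal /m/ → [ũ]

[mũmũ]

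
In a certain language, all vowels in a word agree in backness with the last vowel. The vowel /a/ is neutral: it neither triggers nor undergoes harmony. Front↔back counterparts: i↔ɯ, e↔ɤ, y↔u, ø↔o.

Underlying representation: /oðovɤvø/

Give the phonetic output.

[øðøvevø]

/o/ harmonizes with /ø/ ([-back]) → [ø]
/o/ harmonizes with /ø/ ([-back]) → [ø]
/ɤ/ harmonizes with /ø/ ([-back]) → [e]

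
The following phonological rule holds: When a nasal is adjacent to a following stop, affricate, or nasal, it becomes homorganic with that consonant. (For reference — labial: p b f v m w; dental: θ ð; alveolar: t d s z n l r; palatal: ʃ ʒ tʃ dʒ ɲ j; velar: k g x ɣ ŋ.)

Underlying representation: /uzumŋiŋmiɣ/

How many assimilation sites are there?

/m/ before /ŋ/ (velar) → [ŋ]
/ŋ/ before /m/ (labial) → [m]
2 segments change.

2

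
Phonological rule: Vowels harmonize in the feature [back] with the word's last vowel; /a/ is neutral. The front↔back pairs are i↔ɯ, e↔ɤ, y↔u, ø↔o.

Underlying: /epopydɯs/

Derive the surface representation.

[ɤpopudɯs]

/e/ harmonizes with /ɯ/ ([+back]) → [ɤ]
/y/ harmonizes with /ɯ/ ([+back]) → [u]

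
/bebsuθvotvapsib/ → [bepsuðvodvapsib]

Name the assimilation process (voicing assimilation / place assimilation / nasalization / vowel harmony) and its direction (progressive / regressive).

voicing assimilation, regressive

/b/→[p] /θ/→[ð] /t/→[d].
Each target copies a feature from the following segment, so the direction is regressive.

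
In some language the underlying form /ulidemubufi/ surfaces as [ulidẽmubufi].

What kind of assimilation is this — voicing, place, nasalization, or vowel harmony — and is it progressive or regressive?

/e/→[ẽ].
Each target copies a feature from the following segment, so the direction is regressive.

nasalization, regressive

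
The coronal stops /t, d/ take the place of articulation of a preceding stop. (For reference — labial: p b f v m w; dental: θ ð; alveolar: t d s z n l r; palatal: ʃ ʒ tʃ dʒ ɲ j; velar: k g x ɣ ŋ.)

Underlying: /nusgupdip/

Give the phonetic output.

[nusgupbip]

/d/ after /p/ (labial) → [b]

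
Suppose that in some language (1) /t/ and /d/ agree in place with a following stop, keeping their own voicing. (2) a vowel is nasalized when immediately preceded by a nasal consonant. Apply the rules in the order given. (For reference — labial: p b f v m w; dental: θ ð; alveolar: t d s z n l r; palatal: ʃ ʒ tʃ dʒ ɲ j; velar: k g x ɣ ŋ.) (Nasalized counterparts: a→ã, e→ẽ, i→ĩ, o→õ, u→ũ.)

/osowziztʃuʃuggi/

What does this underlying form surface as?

[osowziztʃuʃuggi]

Rule 1: no segment meets the rule's conditions; no change.
After rule 1: osowziztʃuʃuggi
Rule 2: no segment meets the rule's conditions; no change.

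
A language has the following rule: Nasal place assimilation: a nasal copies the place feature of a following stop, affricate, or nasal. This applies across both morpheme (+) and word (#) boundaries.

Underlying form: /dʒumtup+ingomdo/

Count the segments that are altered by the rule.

3

/m/ before /t/ (alveolar) → [n]
/n/ before /g/ (velar) → [ŋ]
/m/ before /d/ (alveolar) → [n]
3 segments change.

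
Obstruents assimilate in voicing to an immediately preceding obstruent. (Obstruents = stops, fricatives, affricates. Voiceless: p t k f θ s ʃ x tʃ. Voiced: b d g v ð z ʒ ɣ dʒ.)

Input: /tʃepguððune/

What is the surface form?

[tʃepkuððune]

/g/ after /p/ (voiceless) → [k]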